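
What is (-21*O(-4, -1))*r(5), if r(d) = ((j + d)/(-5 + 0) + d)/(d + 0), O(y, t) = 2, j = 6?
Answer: -588/25 ≈ -23.520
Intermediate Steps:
r(d) = (-6/5 + 4*d/5)/d (r(d) = ((6 + d)/(-5 + 0) + d)/(d + 0) = ((6 + d)/(-5) + d)/d = ((6 + d)*(-⅕) + d)/d = ((-6/5 - d/5) + d)/d = (-6/5 + 4*d/5)/d)
(-21*O(-4, -1))*r(5) = (-21*2)*((⅖)*(-3 + 2*5)/5) = -84*(-3 + 10)/(5*5) = -84*7/(5*5) = -42*14/25 = -588/25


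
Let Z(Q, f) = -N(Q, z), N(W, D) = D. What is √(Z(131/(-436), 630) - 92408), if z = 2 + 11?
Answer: 9*I*√1141 ≈ 304.01*I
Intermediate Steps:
z = 13
Z(Q, f) = -13 (Z(Q, f) = -1*13 = -13)
√(Z(131/(-436), 630) - 92408) = √(-13 - 92408) = √(-92421) = 9*I*√1141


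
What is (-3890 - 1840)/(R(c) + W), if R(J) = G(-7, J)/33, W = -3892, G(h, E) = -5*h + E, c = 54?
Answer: 189090/128347 ≈ 1.4733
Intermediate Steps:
G(h, E) = E - 5*h
R(J) = 35/33 + J/33 (R(J) = (J - 5*(-7))/33 = (J + 35)*(1/33) = (35 + J)*(1/33) = 35/33 + J/33)
(-3890 - 1840)/(R(c) + W) = (-3890 - 1840)/((35/33 + (1/33)*54) - 3892) = -5730/((35/33 + 18/11) - 3892) = -5730/(89/33 - 3892) = -5730/(-128347/33) = -5730*(-33/128347) = 189090/128347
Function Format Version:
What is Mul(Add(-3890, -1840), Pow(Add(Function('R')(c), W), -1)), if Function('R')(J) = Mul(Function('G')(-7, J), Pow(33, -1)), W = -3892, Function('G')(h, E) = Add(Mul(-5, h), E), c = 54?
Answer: Rational(189090, 128347) ≈ 1.4733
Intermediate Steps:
Function('G')(h, E) = Add(E, Mul(-5, h))
Function('R')(J) = Add(Rational(35, 33), Mul(Rational(1, 33), J)) (Function('R')(J) = Mul(Add(J, Mul(-5, -7)), Pow(33, -1)) = Mul(Add(J, 35), Rational(1, 33)) = Mul(Add(35, J), Rational(1, 33)) = Add(Rational(35, 33), Mul(Rational(1, 33), J)))
Mul(Add(-3890, -1840), Pow(Add(Function('R')(c), W), -1)) = Mul(Add(-3890, -1840), Pow(Add(Add(Rational(35, 33), Mul(Rational(1, 33), 54)), -3892), -1)) = Mul(-5730, Pow(Add(Add(Rational(35, 33), Rational(18, 11)), -3892), -1)) = Mul(-5730, Pow(Add(Rational(89, 33), -3892), -1)) = Mul(-5730, Pow(Rational(-128347, 33), -1)) = Mul(-5730, Rational(-33, 128347)) = Rational(189090, 128347)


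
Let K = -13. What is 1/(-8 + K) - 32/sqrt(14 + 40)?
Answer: -1/21 - 16*sqrt(6)/9 ≈ -4.4023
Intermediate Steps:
1/(-8 + K) - 32/sqrt(14 + 40) = 1/(-8 - 13) - 32/sqrt(14 + 40) = 1/(-21) - 32/sqrt(54) = -1/21 - 32/(3*sqrt(6)) = -1/21 + (sqrt(6)/18)*(-32) = -1/21 - 16*sqrt(6)/9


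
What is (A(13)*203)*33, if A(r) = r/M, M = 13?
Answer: 6699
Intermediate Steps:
A(r) = r/13
(A(13)*203)*33 = (((1/13)*13)*203)*33 = (1*203)*33 = 203*33 = 6699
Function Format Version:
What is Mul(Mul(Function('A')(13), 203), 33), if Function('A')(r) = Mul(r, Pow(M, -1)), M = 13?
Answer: 6699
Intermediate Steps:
Function('A')(r) = Mul(Rational(1, 13), r) (Function('A')(r) = Mul(r, Pow(13, -1)) = Mul(r, Rational(1, 13)) = Mul(Rational(1, 13), r))
Mul(Mul(Function('A')(13), 203), 33) = Mul(Mul(Mul(Rational(1, 13), 13), 203), 33) = Mul(Mul(1, 203), 33) = Mul(203, 33) = 6699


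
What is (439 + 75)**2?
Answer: 264196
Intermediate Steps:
(439 + 75)**2 = 514**2 = 264196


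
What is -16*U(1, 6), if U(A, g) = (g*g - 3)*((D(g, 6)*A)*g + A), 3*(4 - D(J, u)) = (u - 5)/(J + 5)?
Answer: -13104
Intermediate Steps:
D(J, u) = 4 - (-5 + u)/(3*(5 + J)) (D(J, u) = 4 - (u - 5)/(3*(J + 5)) = 4 - (-5 + u)/(3*(5 + J)))
U(A, g) = (-3 + g**2)*(A + A*g*(59 + 12*g)/(3*(5 + g))) (U(A, g) = (g*g - 3)*((((65 - 1*6 + 12*g)/(3*(5 + g)))*A)*g + A) = (g**2 - 3)*((((65 - 6 + 12*g)/(3*(5 + g)))*A)*g + A) = (-3 + g**2)*((((59 + 12*g)/(3*(5 + g)))*A)*g + A) = (-3 + g**2)*((A*(59 + 12*g)/(3*(5 + g)))*g + A) = (-3 + g**2)*(A*g*(59 + 12*g)/(3*(5 + g)) + A) = (-3 + g**2)*(A + A*g*(59 + 12*g)/(3*(5 + g))))
-16*U(1, 6) = -16*(-45 - 186*6 - 21*6**2 + 12*6**4 + 62*6**3)/(3*(5 + 6)) = -16*(-45 - 1116 - 21*36 + 12*1296 + 62*216)/(3*11) = -16*(-45 - 1116 - 756 + 15552 + 13392)/(3*11) = -16*27027/(3*11) = -16*819 = -13104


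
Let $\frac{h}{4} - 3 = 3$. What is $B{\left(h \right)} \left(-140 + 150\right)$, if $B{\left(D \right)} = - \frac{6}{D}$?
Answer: $- \frac{5}{2} \approx -2.5$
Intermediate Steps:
$h = 24$ ($h = 12 + 4 \cdot 3 = 12 + 12 = 24$)
$B{\left(h \right)} \left(-140 + 150\right) = - \frac{6}{24} \left(-140 + 150\right) = \left(-6\right) \frac{1}{24} \cdot 10 = \left(- \frac{1}{4}\right) 10 = - \frac{5}{2}$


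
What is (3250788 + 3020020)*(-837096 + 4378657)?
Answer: 22208449051288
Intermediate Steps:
(3250788 + 3020020)*(-837096 + 4378657) = 6270808*3541561 = 22208449051288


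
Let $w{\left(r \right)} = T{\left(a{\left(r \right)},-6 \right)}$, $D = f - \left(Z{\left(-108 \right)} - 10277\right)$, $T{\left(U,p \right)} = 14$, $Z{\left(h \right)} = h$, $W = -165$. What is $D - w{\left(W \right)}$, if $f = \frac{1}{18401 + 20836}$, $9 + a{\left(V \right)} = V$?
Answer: $\frac{406926928}{39237} \approx 10371.0$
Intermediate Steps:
$a{\left(V \right)} = -9 + V$
$f = \frac{1}{39237} \approx 2.5486 \cdot 10^{-5}$
$D = \frac{407476246}{39237}$ ($D = \frac{1}{39237} - \left(-108 - 10277\right) = \frac{1}{39237} - -10385 = \frac{1}{39237} + 10385 = \frac{407476246}{39237} \approx 10385.0$)
$w{\left(r \right)} = 14$
$D - w{\left(W \right)} = \frac{407476246}{39237} - 14 = \frac{406926928}{39237}$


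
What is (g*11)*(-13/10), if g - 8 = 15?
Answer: -3289/10 ≈ -328.90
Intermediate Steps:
g = 23 (g = 8 + 15 = 23)
(g*11)*(-13/10) = (23*11)*(-13/10) = 253*(-13*⅒) = 253*(-13/10) = -3289/10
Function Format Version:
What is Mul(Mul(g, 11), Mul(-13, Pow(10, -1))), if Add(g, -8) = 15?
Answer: Rational(-3289, 10) ≈ -328.90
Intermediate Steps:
g = 23 (g = Add(8, 15) = 23)
Mul(Mul(g, 11), Mul(-13, Pow(10, -1))) = Mul(Mul(23, 11), Mul(-13, Pow(10, -1))) = Mul(253, Mul(-13, Rational(1, 10))) = Mul(253, Rational(-13, 10)) = Rational(-3289, 10)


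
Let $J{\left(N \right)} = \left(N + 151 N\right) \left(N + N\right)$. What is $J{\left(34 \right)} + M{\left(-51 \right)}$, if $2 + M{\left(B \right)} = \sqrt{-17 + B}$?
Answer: $351422 + 2 i \sqrt{17} \approx 3.5142 \cdot 10^{5} + 8.2462 i$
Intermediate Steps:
$M{\left(B \right)} = -2 + \sqrt{-17 + B}$
$J{\left(N \right)} = 304 N^{2}$ ($J{\left(N \right)} = 152 N 2 N = 304 N^{2}$)
$J{\left(34 \right)} + M{\left(-51 \right)} = 304 \cdot 34^{2} - \left(2 - \sqrt{-17 - 51}\right) = 304 \cdot 1156 - \left(2 - \sqrt{-68}\right) = 351424 - \left(2 - 2 i \sqrt{17}\right) = 351422 + 2 i \sqrt{17}$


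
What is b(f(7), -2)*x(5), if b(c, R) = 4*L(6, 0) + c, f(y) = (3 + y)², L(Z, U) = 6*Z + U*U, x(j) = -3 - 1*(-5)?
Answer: 488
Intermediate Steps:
x(j) = 2 (x(j) = -3 + 5 = 2)
L(Z, U) = U² + 6*Z (L(Z, U) = 6*Z + U² = U² + 6*Z)
b(c, R) = 144 + c (b(c, R) = 4*(0² + 6*6) + c = 4*(0 + 36) + c = 4*36 + c = 144 + c)
b(f(7), -2)*x(5) = (144 + (3 + 7)²)*2 = (144 + 10²)*2 = (144 + 100)*2 = 244*2 = 488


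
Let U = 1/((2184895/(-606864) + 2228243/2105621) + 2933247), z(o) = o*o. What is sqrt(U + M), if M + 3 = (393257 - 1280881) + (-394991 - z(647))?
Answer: I*sqrt(956008894522369367607916093346876858179451)/749634961640021105 ≈ 1304.3*I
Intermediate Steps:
z(o) = o**2
U = 1277825582544/3748174808200105525 (U = 1/((2184895*(-1/606864) + 2228243*(1/2105621)) + 2933247) = 1/((-2184895/606864 + 2228243/2105621) + 2933247) = 1/(-3248320334843/1277825582544 + 2933247) = 1/(3748174808200105525/1277825582544) = 1277825582544/3748174808200105525 ≈ 3.4092e-7)
M = -1701227 (M = -3 + ((393257 - 1280881) + (-394991 - 1*647**2)) = -3 + (-887624 + (-394991 - 1*418609)) = -3 + (-887624 + (-394991 - 418609)) = -3 + (-887624 - 813600) = -3 - 1701224 = -1701227)
sqrt(U + M) = sqrt(1277825582544/3748174808200105525 - 1701227) = sqrt(-6376496184428563096396631/3748174808200105525) = I*sqrt(956008894522369367607916093346876858179451)/749634961640021105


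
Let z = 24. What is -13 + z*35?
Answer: 827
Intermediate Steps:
-13 + z*35 = -13 + 24*35 = -13 + 840 = 827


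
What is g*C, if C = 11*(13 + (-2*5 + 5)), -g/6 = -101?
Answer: 53328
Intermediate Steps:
g = 606 (g = -6*(-101) = 606)
C = 88 (C = 11*(13 + (-10 + 5)) = 11*(13 - 5) = 11*8 = 88)
g*C = 606*88 = 53328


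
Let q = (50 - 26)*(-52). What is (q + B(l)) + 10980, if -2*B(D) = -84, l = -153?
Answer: 9774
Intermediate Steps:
q = -1248 (q = 24*(-52) = -1248)
B(D) = 42 (B(D) = -½*(-84) = 42)
(q + B(l)) + 10980 = (-1248 + 42) + 10980 = -1206 + 10980 = 9774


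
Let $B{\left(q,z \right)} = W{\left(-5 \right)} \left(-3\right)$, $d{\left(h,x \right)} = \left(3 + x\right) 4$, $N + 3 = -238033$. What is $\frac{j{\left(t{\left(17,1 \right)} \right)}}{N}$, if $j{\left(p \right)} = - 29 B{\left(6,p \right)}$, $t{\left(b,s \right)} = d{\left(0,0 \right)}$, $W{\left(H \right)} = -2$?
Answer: $\frac{87}{119018} \approx 0.00073098$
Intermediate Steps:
$N = -238036$ ($N = -3 - 238033 = -238036$)
$d{\left(h,x \right)} = 12 + 4 x$
$t{\left(b,s \right)} = 12$ ($t{\left(b,s \right)} = 12 + 4 \cdot 0 = 12 + 0 = 12$)
$B{\left(q,z \right)} = 6$ ($B{\left(q,z \right)} = \left(-2\right) \left(-3\right) = 6$)
$j{\left(p \right)} = -174$ ($j{\left(p \right)} = \left(-29\right) 6 = -174$)
$\frac{j{\left(t{\left(17,1 \right)} \right)}}{N} = - \frac{174}{-238036} = \left(-174\right) \left(- \frac{1}{238036}\right) = \frac{87}{119018}$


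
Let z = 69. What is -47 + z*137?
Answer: 9406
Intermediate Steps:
-47 + z*137 = -47 + 69*137 = -47 + 9453 = 9406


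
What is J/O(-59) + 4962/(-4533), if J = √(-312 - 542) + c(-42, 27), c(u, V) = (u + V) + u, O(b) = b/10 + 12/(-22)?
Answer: 8301284/1071299 - 110*I*√854/709 ≈ 7.7488 - 4.5339*I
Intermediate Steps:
O(b) = -6/11 + b/10 (O(b) = b*(⅒) + 12*(-1/22) = b/10 - 6/11 = -6/11 + b/10)
c(u, V) = V + 2*u (c(u, V) = (V + u) + u = V + 2*u)
J = -57 + I*√854 (J = √(-312 - 542) + (27 + 2*(-42)) = √(-854) + (27 - 84) = I*√854 - 57 = -57 + I*√854 ≈ -57.0 + 29.223*I)
J/O(-59) + 4962/(-4533) = (-57 + I*√854)/(-6/11 + (⅒)*(-59)) + 4962/(-4533) = (-57 + I*√854)/(-6/11 - 59/10) + 4962*(-1/4533) = (-57 + I*√854)/(-709/110) - 1654/1511 = (-57 + I*√854)*(-110/709) - 1654/1511 = (6270/709 - 110*I*√854/709) - 1654/1511 = 8301284/1071299 - 110*I*√854/709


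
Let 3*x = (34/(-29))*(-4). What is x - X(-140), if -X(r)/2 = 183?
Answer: 31978/87 ≈ 367.56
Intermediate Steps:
X(r) = -366 (X(r) = -2*183 = -366)
x = 136/87 (x = ((34/(-29))*(-4))/3 = ((34*(-1/29))*(-4))/3 = (-34/29*(-4))/3 = (⅓)*(136/29) = 136/87 ≈ 1.5632)
x - X(-140) = 136/87 - 1*(-366) = 136/87 + 366 = 31978/87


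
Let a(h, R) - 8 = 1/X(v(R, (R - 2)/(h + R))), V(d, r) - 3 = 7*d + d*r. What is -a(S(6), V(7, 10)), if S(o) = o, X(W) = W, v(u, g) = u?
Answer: -977/122 ≈ -8.0082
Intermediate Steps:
V(d, r) = 3 + 7*d + d*r (V(d, r) = 3 + (7*d + d*r) = 3 + 7*d + d*r)
a(h, R) = 8 + 1/R
-a(S(6), V(7, 10)) = -(8 + 1/(3 + 7*7 + 7*10)) = -(8 + 1/(3 + 49 + 70)) = -(8 + 1/122) = -1*977/122 = -977/122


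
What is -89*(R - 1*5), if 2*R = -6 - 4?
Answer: 890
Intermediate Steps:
R = -5 (R = (-6 - 4)/2 = (1/2)*(-10) = -5)
-89*(R - 1*5) = -89*(-5 - 1*5) = -89*(-5 - 5) = -89*(-10) = 890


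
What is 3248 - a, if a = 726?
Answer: 2522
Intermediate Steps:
3248 - a = 3248 - 1*726 = 3248 - 726 = 2522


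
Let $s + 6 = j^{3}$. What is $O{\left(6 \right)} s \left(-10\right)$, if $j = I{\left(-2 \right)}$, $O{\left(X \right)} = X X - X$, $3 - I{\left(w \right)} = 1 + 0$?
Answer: $-600$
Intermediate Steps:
$I{\left(w \right)} = 2$ ($I{\left(w \right)} = 3 - \left(1 + 0\right) = 3 - 1 = 2$)
$O{\left(X \right)} = X^{2} - X$
$j = 2$
$s = 2$ ($s = -6 + 2^{3} = -6 + 8 = 2$)
$O{\left(6 \right)} s \left(-10\right) = 6 \left(-1 + 6\right) 2 \left(-10\right) = 6 \cdot 5 \left(-20\right) = 30 \left(-20\right) = -600$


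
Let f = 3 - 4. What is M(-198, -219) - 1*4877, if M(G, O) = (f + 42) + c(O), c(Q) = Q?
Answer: -5055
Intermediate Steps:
f = -1
M(G, O) = 41 + O (M(G, O) = (-1 + 42) + O = 41 + O)
M(-198, -219) - 1*4877 = (41 - 219) - 1*4877 = -178 - 4877 = -5055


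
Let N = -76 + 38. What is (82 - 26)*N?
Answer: -2128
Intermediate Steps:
N = -38
(82 - 26)*N = (82 - 26)*(-38) = 56*(-38) = -2128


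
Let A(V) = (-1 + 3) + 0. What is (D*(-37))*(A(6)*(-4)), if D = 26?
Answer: 7696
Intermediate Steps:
A(V) = 2 (A(V) = 2 + 0 = 2)
(D*(-37))*(A(6)*(-4)) = (26*(-37))*(2*(-4)) = -962*(-8) = 7696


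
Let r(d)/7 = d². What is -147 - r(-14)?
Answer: -1519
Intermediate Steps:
r(d) = 7*d²
-147 - r(-14) = -147 - 7*(-14)² = -147 - 7*196 = -147 - 1*1372 = -147 - 1372 = -1519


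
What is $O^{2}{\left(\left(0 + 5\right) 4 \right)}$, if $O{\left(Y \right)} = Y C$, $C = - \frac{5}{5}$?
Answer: $400$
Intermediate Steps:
$C = -1$ ($C = \left(-5\right) \frac{1}{5} = -1$)
$O{\left(Y \right)} = - Y$ ($O{\left(Y \right)} = Y \left(-1\right) = - Y$)
$O^{2}{\left(\left(0 + 5\right) 4 \right)} = \left(- \left(0 + 5\right) 4\right)^{2} = \left(- 5 \cdot 4\right)^{2} = \left(\left(-1\right) 20\right)^{2} = \left(-20\right)^{2} = 400$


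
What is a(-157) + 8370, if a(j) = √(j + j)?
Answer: 8370 + I*√314 ≈ 8370.0 + 17.72*I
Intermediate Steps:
a(j) = √2*√j (a(j) = √(2*j) = √2*√j)
a(-157) + 8370 = √2*√(-157) + 8370 = √2*(I*√157) + 8370 = I*√314 + 8370 = 8370 + I*√314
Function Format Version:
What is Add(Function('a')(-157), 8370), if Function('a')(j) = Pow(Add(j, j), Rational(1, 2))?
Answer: Add(8370, Mul(I, Pow(314, Rational(1, 2)))) ≈ Add(8370.0, Mul(17.720, I))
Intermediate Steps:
Function('a')(j) = Mul(Pow(2, Rational(1, 2)), Pow(j, Rational(1, 2))) (Function('a')(j) = Pow(Mul(2, j), Rational(1, 2)) = Mul(Pow(2, Rational(1, 2)), Pow(j, Rational(1, 2))))
Add(Function('a')(-157), 8370) = Add(Mul(Pow(2, Rational(1, 2)), Pow(-157, Rational(1, 2))), 8370) = Add(Mul(Pow(2, Rational(1, 2)), Mul(I, Pow(157, Rational(1, 2)))), 8370) = Add(Mul(I, Pow(314, Rational(1, 2))), 8370) = Add(8370, Mul(I, Pow(314, Rational(1, 2))))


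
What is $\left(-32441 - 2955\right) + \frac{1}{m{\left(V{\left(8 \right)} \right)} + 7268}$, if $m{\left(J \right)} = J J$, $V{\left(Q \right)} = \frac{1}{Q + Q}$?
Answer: $- \frac{65858115908}{1860609} \approx -35396.0$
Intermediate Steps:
$V{\left(Q \right)} = \frac{1}{2 Q}$
$m{\left(J \right)} = J^{2}$
$\left(-32441 - 2955\right) + \frac{1}{m{\left(V{\left(8 \right)} \right)} + 7268} = \left(-32441 - 2955\right) + \frac{1}{\left(\frac{1}{2 \cdot 8}\right)^{2} + 7268} = -35396 + \frac{1}{\left(\frac{1}{2} \cdot \frac{1}{8}\right)^{2} + 7268} = -35396 + \frac{1}{\left(\frac{1}{16}\right)^{2} + 7268} = -35396 + \frac{1}{\frac{1}{256} + 7268} = -35396 + \frac{1}{\frac{1860609}{256}} = -35396 + \frac{256}{1860609} = - \frac{65858115908}{1860609}$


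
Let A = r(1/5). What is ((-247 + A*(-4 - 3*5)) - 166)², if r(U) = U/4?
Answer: 68541841/400 ≈ 1.7135e+5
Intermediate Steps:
r(U) = U/4 (r(U) = U*(¼) = U/4)
A = 1/20 (A = (¼)/5 = (¼)*(⅕) = 1/20 ≈ 0.050000)
((-247 + A*(-4 - 3*5)) - 166)² = ((-247 + (-4 - 3*5)/20) - 166)² = ((-247 + (-4 - 15)/20) - 166)² = ((-247 + (1/20)*(-19)) - 166)² = ((-247 - 19/20) - 166)² = (-4959/20 - 166)² = (-8279/20)² = 68541841/400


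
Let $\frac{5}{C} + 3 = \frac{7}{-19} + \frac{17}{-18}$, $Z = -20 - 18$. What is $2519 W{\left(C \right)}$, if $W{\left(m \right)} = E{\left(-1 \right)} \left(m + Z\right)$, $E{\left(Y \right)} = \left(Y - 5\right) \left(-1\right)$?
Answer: $- \frac{174596928}{295} \approx -5.9185 \cdot 10^{5}$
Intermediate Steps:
$E{\left(Y \right)} = 5 - Y$ ($E{\left(Y \right)} = \left(-5 + Y\right) \left(-1\right) = 5 - Y$)
$Z = -38$ ($Z = -20 - 18 = -38$)
$C = - \frac{342}{295}$ ($C = \frac{5}{-3 + \left(\frac{7}{-19} + \frac{17}{-18}\right)} = \frac{5}{-3 + \left(7 \left(- \frac{1}{19}\right) + 17 \left(- \frac{1}{18}\right)\right)} = \frac{5}{-3 - \frac{449}{342}} = \frac{5}{- \frac{1475}{342}} = 5 \left(- \frac{342}{1475}\right) = - \frac{342}{295} \approx -1.1593$)
$W{\left(m \right)} = -228 + 6 m$ ($W{\left(m \right)} = \left(5 - -1\right) \left(m - 38\right) = \left(5 + 1\right) \left(-38 + m\right) = 6 \left(-38 + m\right) = -228 + 6 m$)
$2519 W{\left(C \right)} = 2519 \left(-228 + 6 \left(- \frac{342}{295}\right)\right) = 2519 \left(-228 - \frac{2052}{295}\right) = 2519 \left(- \frac{69312}{295}\right) = - \frac{174596928}{295}$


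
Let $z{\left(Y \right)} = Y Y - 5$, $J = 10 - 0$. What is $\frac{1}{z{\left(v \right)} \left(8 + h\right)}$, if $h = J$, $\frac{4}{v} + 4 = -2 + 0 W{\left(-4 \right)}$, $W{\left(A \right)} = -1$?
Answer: $- \frac{1}{82} \approx -0.012195$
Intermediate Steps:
$v = - \frac{2}{3}$ ($v = \frac{4}{-4 + \left(-2 + 0 \left(-1\right)\right)} = \frac{4}{-4 + \left(-2 + 0\right)} = \frac{4}{-4 - 2} = \frac{4}{-6} = 4 \left(- \frac{1}{6}\right) = - \frac{2}{3} \approx -0.66667$)
$J = 10$ ($J = 10 + 0 = 10$)
$h = 10$
$z{\left(Y \right)} = -5 + Y^{2}$ ($z{\left(Y \right)} = Y^{2} - 5 = -5 + Y^{2}$)
$\frac{1}{z{\left(v \right)} \left(8 + h\right)} = \frac{1}{\left(-5 + \left(- \frac{2}{3}\right)^{2}\right) \left(8 + 10\right)} = \frac{1}{\left(-5 + \frac{4}{9}\right) 18} = \frac{1}{\left(- \frac{41}{9}\right) 18} = \frac{1}{-82} = - \frac{1}{82}$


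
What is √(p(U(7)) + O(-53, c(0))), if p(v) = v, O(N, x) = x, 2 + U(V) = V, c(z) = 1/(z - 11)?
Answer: 3*√66/11 ≈ 2.2156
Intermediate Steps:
c(z) = 1/(-11 + z)
U(V) = -2 + V
√(p(U(7)) + O(-53, c(0))) = √((-2 + 7) + 1/(-11 + 0)) = √(5 + 1/(-11)) = √(5 - 1/11) = √(54/11) = 3*√66/11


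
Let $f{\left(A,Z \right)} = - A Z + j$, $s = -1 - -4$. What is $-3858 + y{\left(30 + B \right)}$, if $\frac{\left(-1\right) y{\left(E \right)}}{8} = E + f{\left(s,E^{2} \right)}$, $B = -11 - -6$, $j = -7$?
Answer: $10998$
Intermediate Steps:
$B = -5$ ($B = -11 + 6 = -5$)
$s = 3$ ($s = -1 + 4 = 3$)
$f{\left(A,Z \right)} = -7 - A Z$ ($f{\left(A,Z \right)} = - A Z - 7 = -7 - A Z$)
$y{\left(E \right)} = 56 - 8 E + 24 E^{2}$ ($y{\left(E \right)} = - 8 \left(E - \left(7 + 3 E^{2}\right)\right) = - 8 \left(-7 + E - 3 E^{2}\right) = 56 - 8 E + 24 E^{2}$)
$-3858 + y{\left(30 + B \right)} = -3858 + \left(56 - 8 \left(30 - 5\right) + 24 \left(30 - 5\right)^{2}\right) = -3858 + \left(56 - 200 + 24 \cdot 25^{2}\right) = -3858 + \left(56 - 200 + 24 \cdot 625\right) = -3858 + \left(56 - 200 + 15000\right) = -3858 + 14856 = 10998$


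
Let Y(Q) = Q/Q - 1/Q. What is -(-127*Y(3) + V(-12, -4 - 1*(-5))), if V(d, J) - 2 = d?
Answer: 284/3 ≈ 94.667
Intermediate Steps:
V(d, J) = 2 + d
Y(Q) = 1 - 1/Q
-(-127*Y(3) + V(-12, -4 - 1*(-5))) = -(-127*(-1 + 3)/3 + (2 - 12)) = -(-127*2/3 - 10) = -(-127*⅔ - 10) = -(-254/3 - 10) = -1*(-284/3) = 284/3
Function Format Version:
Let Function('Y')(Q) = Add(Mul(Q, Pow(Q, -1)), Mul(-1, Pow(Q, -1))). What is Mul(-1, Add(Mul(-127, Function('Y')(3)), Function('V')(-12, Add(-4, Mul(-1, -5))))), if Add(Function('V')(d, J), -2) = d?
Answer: Rational(284, 3) ≈ 94.667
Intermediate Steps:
Function('V')(d, J) = Add(2, d)
Function('Y')(Q) = Add(1, Mul(-1, Pow(Q, -1)))
Mul(-1, Add(Mul(-127, Function('Y')(3)), Function('V')(-12, Add(-4, Mul(-1, -5))))) = Mul(-1, Add(Mul(-127, Mul(Pow(3, -1), Add(-1, 3))), Add(2, -12))) = Mul(-1, Add(Mul(-127, Mul(Rational(1, 3), 2)), -10)) = Mul(-1, Add(Mul(-127, Rational(2, 3)), -10)) = Mul(-1, Add(Rational(-254, 3), -10)) = Mul(-1, Rational(-284, 3)) = Rational(284, 3)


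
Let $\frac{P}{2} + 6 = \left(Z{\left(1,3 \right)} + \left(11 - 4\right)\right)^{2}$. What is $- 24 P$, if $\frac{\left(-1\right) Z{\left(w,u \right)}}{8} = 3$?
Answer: $-13584$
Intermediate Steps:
$Z{\left(w,u \right)} = -24$ ($Z{\left(w,u \right)} = \left(-8\right) 3 = -24$)
$P = 566$ ($P = -12 + 2 \left(-24 + \left(11 - 4\right)\right)^{2} = -12 + 2 \left(-24 + 7\right)^{2} = -12 + 2 \left(-17\right)^{2} = -12 + 2 \cdot 289 = -12 + 578 = 566$)
$- 24 P = \left(-24\right) 566 = -13584$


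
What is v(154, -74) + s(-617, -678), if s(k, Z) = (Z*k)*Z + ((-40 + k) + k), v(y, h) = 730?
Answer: -283625572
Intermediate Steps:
s(k, Z) = -40 + 2*k + k*Z**2 (s(k, Z) = k*Z**2 + (-40 + 2*k) = -40 + 2*k + k*Z**2)
v(154, -74) + s(-617, -678) = 730 + (-40 + 2*(-617) - 617*(-678)**2) = 730 + (-40 - 1234 - 617*459684) = 730 + (-40 - 1234 - 283625028) = 730 - 283626302 = -283625572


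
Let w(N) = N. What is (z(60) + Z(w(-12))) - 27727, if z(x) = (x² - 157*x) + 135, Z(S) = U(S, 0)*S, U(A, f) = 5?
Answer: -33472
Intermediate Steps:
Z(S) = 5*S
z(x) = 135 + x² - 157*x
(z(60) + Z(w(-12))) - 27727 = ((135 + 60² - 157*60) + 5*(-12)) - 27727 = ((135 + 3600 - 9420) - 60) - 27727 = (-5685 - 60) - 27727 = -5745 - 27727 = -33472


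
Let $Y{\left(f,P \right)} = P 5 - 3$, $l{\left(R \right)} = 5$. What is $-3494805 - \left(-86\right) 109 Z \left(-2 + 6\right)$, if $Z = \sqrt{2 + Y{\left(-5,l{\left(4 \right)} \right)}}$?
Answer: $-3494805 + 74992 \sqrt{6} \approx -3.3111 \cdot 10^{6}$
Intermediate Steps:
$Y{\left(f,P \right)} = -3 + 5 P$ ($Y{\left(f,P \right)} = 5 P - 3 = -3 + 5 P$)
$Z = 2 \sqrt{6}$ ($Z = \sqrt{2 + \left(-3 + 5 \cdot 5\right)} = \sqrt{2 + \left(-3 + 25\right)} = \sqrt{2 + 22} = \sqrt{24} = 2 \sqrt{6} \approx 4.899$)
$-3494805 - \left(-86\right) 109 Z \left(-2 + 6\right) = -3494805 - \left(-86\right) 109 \cdot 2 \sqrt{6} \left(-2 + 6\right) = -3494805 - - 9374 \cdot 2 \sqrt{6} \cdot 4 = -3494805 - - 9374 \cdot 8 \sqrt{6} = -3494805 - - 74992 \sqrt{6} = -3494805 + 74992 \sqrt{6}$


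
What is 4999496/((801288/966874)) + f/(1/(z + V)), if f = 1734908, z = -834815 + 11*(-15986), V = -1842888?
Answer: -495860948457010274/100161 ≈ -4.9506e+12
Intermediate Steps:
z = -1010661 (z = -834815 - 175846 = -1010661)
4999496/((801288/966874)) + f/(1/(z + V)) = 4999496/((801288/966874)) + 1734908/(1/(-1010661 - 1842888)) = 4999496/((801288*(1/966874))) + 1734908/(1/(-2853549)) = 4999496/(400644/483437) + 1734908/(-1/2853549) = 4999496*(483437/400644) + 1734908*(-2853549) = 604235336938/100161 - 4950644988492 = -495860948457010274/100161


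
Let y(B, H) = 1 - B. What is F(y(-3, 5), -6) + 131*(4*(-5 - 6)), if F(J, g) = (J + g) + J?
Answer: -5762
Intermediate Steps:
F(J, g) = g + 2*J
F(y(-3, 5), -6) + 131*(4*(-5 - 6)) = (-6 + 2*(1 - 1*(-3))) + 131*(4*(-5 - 6)) = (-6 + 2*(1 + 3)) + 131*(4*(-11)) = (-6 + 2*4) + 131*(-44) = (-6 + 8) - 5764 = 2 - 5764 = -5762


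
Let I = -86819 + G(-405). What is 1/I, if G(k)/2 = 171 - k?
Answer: -1/85667 ≈ -1.1673e-5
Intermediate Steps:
G(k) = 342 - 2*k (G(k) = 2*(171 - k) = 342 - 2*k)
I = -85667 (I = -86819 + (342 - 2*(-405)) = -86819 + (342 + 810) = -86819 + 1152 = -85667)
1/I = 1/(-85667) = -1/85667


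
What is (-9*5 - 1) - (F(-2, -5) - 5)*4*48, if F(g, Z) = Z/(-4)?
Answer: 674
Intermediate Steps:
F(g, Z) = -Z/4 (F(g, Z) = Z*(-1/4) = -Z/4)
(-9*5 - 1) - (F(-2, -5) - 5)*4*48 = (-9*5 - 1) - (-1/4*(-5) - 5)*4*48 = (-45 - 1) - (5/4 - 5)*4*48 = -46 - (-15/4*4)*48 = -46 - (-15)*48 = -46 - 1*(-720) = -46 + 720 = 674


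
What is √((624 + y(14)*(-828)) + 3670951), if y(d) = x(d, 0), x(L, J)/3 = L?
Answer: √3636799 ≈ 1907.0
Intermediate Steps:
x(L, J) = 3*L
y(d) = 3*d
√((624 + y(14)*(-828)) + 3670951) = √((624 + (3*14)*(-828)) + 3670951) = √((624 + 42*(-828)) + 3670951) = √((624 - 34776) + 3670951) = √(-34152 + 3670951) = √3636799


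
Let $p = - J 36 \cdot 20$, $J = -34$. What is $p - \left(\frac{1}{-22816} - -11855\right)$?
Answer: $\frac{288052001}{22816} \approx 12625.0$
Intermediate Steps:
$p = 24480$ ($p = - \left(-34\right) 36 \cdot 20 = - \left(-1224\right) 20 = \left(-1\right) \left(-24480\right) = 24480$)
$p - \left(\frac{1}{-22816} - -11855\right) = 24480 - \left(\frac{1}{-22816} - -11855\right) = 24480 - \left(- \frac{1}{22816} + 11855\right) = 24480 - \frac{270483679}{22816} = \frac{288052001}{22816}$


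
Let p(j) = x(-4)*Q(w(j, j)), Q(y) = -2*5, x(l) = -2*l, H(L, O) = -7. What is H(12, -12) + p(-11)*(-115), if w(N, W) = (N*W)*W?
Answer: 9193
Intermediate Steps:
w(N, W) = N*W²
Q(y) = -10
p(j) = -80 (p(j) = -2*(-4)*(-10) = 8*(-10) = -80)
H(12, -12) + p(-11)*(-115) = -7 - 80*(-115) = -7 + 9200 = 9193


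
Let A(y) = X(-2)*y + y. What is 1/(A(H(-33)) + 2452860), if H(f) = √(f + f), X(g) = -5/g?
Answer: 1635240/4011014786939 - 7*I*√66/12033044360817 ≈ 4.0769e-7 - 4.726e-12*I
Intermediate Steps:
H(f) = √2*√f (H(f) = √(2*f) = √2*√f)
A(y) = 7*y/2 (A(y) = (-5/(-2))*y + y = (-5*(-½))*y + y = 5*y/2 + y = 7*y/2)
1/(A(H(-33)) + 2452860) = 1/(7*(√2*√(-33))/2 + 2452860) = 1/(7*(√2*(I*√33))/2 + 2452860) = 1/(7*(I*√66)/2 + 2452860) = 1/(7*I*√66/2 + 2452860) = 1/(2452860 + 7*I*√66/2)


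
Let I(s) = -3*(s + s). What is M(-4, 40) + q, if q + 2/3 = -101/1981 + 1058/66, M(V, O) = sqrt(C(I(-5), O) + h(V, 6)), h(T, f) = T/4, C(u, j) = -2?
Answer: 333678/21791 + I*sqrt(3) ≈ 15.313 + 1.732*I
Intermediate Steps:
I(s) = -6*s
h(T, f) = T/4 (h(T, f) = T*(1/4) = T/4)
M(V, O) = sqrt(-2 + V/4)
q = 333678/21791 (q = -2/3 + (-101/1981 + 1058/66) = -2/3 + (-101*1/1981 + 1058*(1/66)) = -2/3 + (-101/1981 + 529/33) = -2/3 + 1044616/65373 = 333678/21791 ≈ 15.313)
M(-4, 40) + q = sqrt(-8 - 4)/2 + 333678/21791 = sqrt(-12)/2 + 333678/21791 = (2*I*sqrt(3))/2 + 333678/21791 = I*sqrt(3) + 333678/21791 = 333678/21791 + I*sqrt(3)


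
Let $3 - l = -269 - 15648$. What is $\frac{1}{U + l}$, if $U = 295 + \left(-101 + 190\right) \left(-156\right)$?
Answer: $\frac{1}{2331} \approx 0.000429$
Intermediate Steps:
$l = 15920$ ($l = 3 - \left(-269 - 15648\right) = 3 - -15917 = 3 + 15917 = 15920$)
$U = -13589$ ($U = 295 + 89 \left(-156\right) = 295 - 13884 = -13589$)
$\frac{1}{U + l} = \frac{1}{-13589 + 15920} = \frac{1}{2331}$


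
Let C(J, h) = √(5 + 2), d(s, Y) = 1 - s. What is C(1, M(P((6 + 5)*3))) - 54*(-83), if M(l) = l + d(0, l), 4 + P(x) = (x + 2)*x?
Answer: 4482 + √7 ≈ 4484.6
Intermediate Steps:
P(x) = -4 + x*(2 + x) (P(x) = -4 + (x + 2)*x = -4 + (2 + x)*x = -4 + x*(2 + x))
M(l) = 1 + l (M(l) = l + (1 - 1*0) = l + (1 + 0) = l + 1 = 1 + l)
C(J, h) = √7
C(1, M(P((6 + 5)*3))) - 54*(-83) = √7 - 54*(-83) = √7 + 4482 = 4482 + √7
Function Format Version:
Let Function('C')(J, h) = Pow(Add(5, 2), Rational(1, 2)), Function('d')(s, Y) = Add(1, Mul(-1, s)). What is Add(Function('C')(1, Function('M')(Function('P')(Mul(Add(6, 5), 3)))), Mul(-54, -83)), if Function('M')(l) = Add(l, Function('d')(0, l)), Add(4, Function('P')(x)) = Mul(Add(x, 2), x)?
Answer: Add(4482, Pow(7, Rational(1, 2))) ≈ 4484.6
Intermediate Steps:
Function('P')(x) = Add(-4, Mul(x, Add(2, x))) (Function('P')(x) = Add(-4, Mul(Add(x, 2), x)) = Add(-4, Mul(Add(2, x), x)) = Add(-4, Mul(x, Add(2, x))))
Function('M')(l) = Add(1, l) (Function('M')(l) = Add(l, Add(1, Mul(-1, 0))) = Add(l, Add(1, 0)) = Add(l, 1) = Add(1, l))
Function('C')(J, h) = Pow(7, Rational(1, 2))
Add(Function('C')(1, Function('M')(Function('P')(Mul(Add(6, 5), 3)))), Mul(-54, -83)) = Add(Pow(7, Rational(1, 2)), Mul(-54, -83)) = Add(Pow(7, Rational(1, 2)), 4482) = Add(4482, Pow(7, Rational(1, 2)))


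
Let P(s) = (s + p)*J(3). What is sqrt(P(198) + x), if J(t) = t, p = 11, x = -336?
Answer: sqrt(291) ≈ 17.059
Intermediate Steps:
P(s) = 33 + 3*s (P(s) = (s + 11)*3 = (11 + s)*3 = 33 + 3*s)
sqrt(P(198) + x) = sqrt((33 + 3*198) - 336) = sqrt((33 + 594) - 336) = sqrt(627 - 336) = sqrt(291)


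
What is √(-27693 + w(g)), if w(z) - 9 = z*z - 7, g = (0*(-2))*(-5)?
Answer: I*√27691 ≈ 166.41*I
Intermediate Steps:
g = 0 (g = 0*(-5) = 0)
w(z) = 2 + z² (w(z) = 9 + (z*z - 7) = 9 + (z² - 7) = 9 + (-7 + z²) = 2 + z²)
√(-27693 + w(g)) = √(-27693 + (2 + 0²)) = √(-27693 + (2 + 0)) = √(-27693 + 2) = √(-27691) = I*√27691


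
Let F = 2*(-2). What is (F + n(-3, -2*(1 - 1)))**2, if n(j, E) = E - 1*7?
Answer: 121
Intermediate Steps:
n(j, E) = -7 + E (n(j, E) = E - 7 = -7 + E)
F = -4
(F + n(-3, -2*(1 - 1)))**2 = (-4 + (-7 - 2*(1 - 1)))**2 = (-4 + (-7 - 2*0))**2 = (-4 + (-7 + 0))**2 = (-4 - 7)**2 = (-11)**2 = 121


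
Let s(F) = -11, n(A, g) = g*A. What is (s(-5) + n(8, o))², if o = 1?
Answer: 9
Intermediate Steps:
n(A, g) = A*g
(s(-5) + n(8, o))² = (-11 + 8*1)² = (-11 + 8)² = (-3)² = 9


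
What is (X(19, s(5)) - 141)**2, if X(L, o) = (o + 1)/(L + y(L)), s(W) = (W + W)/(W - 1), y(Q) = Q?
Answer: 114682681/5776 ≈ 19855.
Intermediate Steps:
s(W) = 2*W/(-1 + W) (s(W) = (2*W)/(-1 + W) = 2*W/(-1 + W))
X(L, o) = (1 + o)/(2*L) (X(L, o) = (o + 1)/(L + L) = (1 + o)/((2*L)) = (1 + o)*(1/(2*L)) = (1 + o)/(2*L))
(X(19, s(5)) - 141)**2 = ((1/2)*(1 + 2*5/(-1 + 5))/19 - 141)**2 = ((1/2)*(1/19)*(1 + 2*5/4) - 141)**2 = ((1/2)*(1/19)*(1 + 2*5*(1/4)) - 141)**2 = ((1/2)*(1/19)*(1 + 5/2) - 141)**2 = ((1/2)*(1/19)*(7/2) - 141)**2 = (7/76 - 141)**2 = (-10709/76)**2 = 114682681/5776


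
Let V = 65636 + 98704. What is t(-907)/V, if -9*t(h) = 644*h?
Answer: 146027/369765 ≈ 0.39492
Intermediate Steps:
t(h) = -644*h/9
V = 164340
t(-907)/V = -644/9*(-907)/164340 = (584108/9)*(1/164340) = 146027/369765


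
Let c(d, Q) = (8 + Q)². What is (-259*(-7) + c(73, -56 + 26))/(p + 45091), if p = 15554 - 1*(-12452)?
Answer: 2297/73097 ≈ 0.031424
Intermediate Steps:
p = 28006 (p = 15554 + 12452 = 28006)
(-259*(-7) + c(73, -56 + 26))/(p + 45091) = (-259*(-7) + (8 + (-56 + 26))²)/(28006 + 45091) = (1813 + (8 - 30)²)/73097 = (1813 + (-22)²)*(1/73097) = (1813 + 484)*(1/73097) = 2297*(1/73097) = 2297/73097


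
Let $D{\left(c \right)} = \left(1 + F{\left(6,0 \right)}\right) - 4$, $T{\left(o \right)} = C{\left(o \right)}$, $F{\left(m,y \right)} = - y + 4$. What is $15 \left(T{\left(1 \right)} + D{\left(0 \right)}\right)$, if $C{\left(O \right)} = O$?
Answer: $30$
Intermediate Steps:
$F{\left(m,y \right)} = 4 - y$
$T{\left(o \right)} = o$
$D{\left(c \right)} = 1$ ($D{\left(c \right)} = \left(1 + \left(4 - 0\right)\right) - 4 = \left(1 + \left(4 + 0\right)\right) - 4 = \left(1 + 4\right) - 4 = 5 - 4 = 1$)
$15 \left(T{\left(1 \right)} + D{\left(0 \right)}\right) = 15 \left(1 + 1\right) = 15 \cdot 2 = 30$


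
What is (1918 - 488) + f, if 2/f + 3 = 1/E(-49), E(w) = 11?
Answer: 22869/16 ≈ 1429.3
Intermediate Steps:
f = -11/16 (f = 2/(-3 + 1/11) = 2/(-32/11) = 2*(-11/32) = -11/16 ≈ -0.68750)
(1918 - 488) + f = (1918 - 488) - 11/16 = 1430 - 11/16 = 22869/16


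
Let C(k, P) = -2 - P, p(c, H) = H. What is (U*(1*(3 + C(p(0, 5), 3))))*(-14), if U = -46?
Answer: -1288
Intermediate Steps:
(U*(1*(3 + C(p(0, 5), 3))))*(-14) = -46*(3 + (-2 - 1*3))*(-14) = -46*(3 + (-2 - 3))*(-14) = -46*(3 - 5)*(-14) = -46*(-2)*(-14) = 92*(-14) = -1288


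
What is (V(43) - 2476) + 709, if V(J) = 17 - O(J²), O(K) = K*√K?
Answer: -81257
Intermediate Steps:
O(K) = K^(3/2)
V(J) = 17 - (J²)^(3/2)
(V(43) - 2476) + 709 = ((17 - (43²)^(3/2)) - 2476) + 709 = ((17 - 1849^(3/2)) - 2476) + 709 = ((17 - 1*79507) - 2476) + 709 = ((17 - 79507) - 2476) + 709 = (-79490 - 2476) + 709 = -81966 + 709 = -81257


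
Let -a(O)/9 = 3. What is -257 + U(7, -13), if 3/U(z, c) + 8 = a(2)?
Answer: -8998/35 ≈ -257.09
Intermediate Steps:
a(O) = -27 (a(O) = -9*3 = -27)
U(z, c) = -3/35 (U(z, c) = 3/(-8 - 27) = 3/(-35) = 3*(-1/35) = -3/35)
-257 + U(7, -13) = -257 - 3/35 = -8998/35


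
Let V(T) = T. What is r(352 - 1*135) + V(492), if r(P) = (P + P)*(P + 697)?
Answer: 397168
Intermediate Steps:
r(P) = 2*P*(697 + P) (r(P) = (2*P)*(697 + P) = 2*P*(697 + P))
r(352 - 1*135) + V(492) = 2*(352 - 1*135)*(697 + (352 - 1*135)) + 492 = 2*(352 - 135)*(697 + (352 - 135)) + 492 = 2*217*(697 + 217) + 492 = 2*217*914 + 492 = 396676 + 492 = 397168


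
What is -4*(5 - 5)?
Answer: 0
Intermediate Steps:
-4*(5 - 5) = -4*0 = 0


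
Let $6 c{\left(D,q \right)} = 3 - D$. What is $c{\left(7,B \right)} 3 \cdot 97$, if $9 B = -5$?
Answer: $-194$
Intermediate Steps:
$B = - \frac{5}{9}$ ($B = \frac{1}{9} \left(-5\right) = - \frac{5}{9} \approx -0.55556$)
$c{\left(D,q \right)} = \frac{1}{2} - \frac{D}{6}$ ($c{\left(D,q \right)} = \frac{3 - D}{6} = \frac{1}{2} - \frac{D}{6}$)
$c{\left(7,B \right)} 3 \cdot 97 = \left(\frac{1}{2} - \frac{7}{6}\right) 3 \cdot 97 = \left(- \frac{2}{3}\right) 3 \cdot 97 = \left(-2\right) 97 = -194$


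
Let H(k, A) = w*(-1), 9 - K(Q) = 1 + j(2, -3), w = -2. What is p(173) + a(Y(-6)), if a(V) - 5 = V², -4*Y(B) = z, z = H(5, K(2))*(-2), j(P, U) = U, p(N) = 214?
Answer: 220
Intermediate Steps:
K(Q) = 11 (K(Q) = 9 - (1 - 3) = 9 - 1*(-2) = 9 + 2 = 11)
H(k, A) = 2 (H(k, A) = -2*(-1) = 2)
z = -4 (z = 2*(-2) = -4)
Y(B) = 1 (Y(B) = -¼*(-4) = 1)
a(V) = 5 + V²
p(173) + a(Y(-6)) = 214 + (5 + 1²) = 214 + (5 + 1) = 214 + 6 = 220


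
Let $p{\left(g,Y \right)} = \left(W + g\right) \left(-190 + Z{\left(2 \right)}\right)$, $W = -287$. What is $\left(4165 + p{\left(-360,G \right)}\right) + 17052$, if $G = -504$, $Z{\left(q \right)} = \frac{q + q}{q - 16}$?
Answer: $\frac{1010323}{7} \approx 1.4433 \cdot 10^{5}$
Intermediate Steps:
$Z{\left(q \right)} = \frac{2 q}{-16 + q}$
$p{\left(g,Y \right)} = 54612 - \frac{1332 g}{7}$ ($p{\left(g,Y \right)} = \left(-287 + g\right) \left(-190 + 2 \cdot 2 \frac{1}{-16 + 2}\right) = \left(-287 + g\right) \left(-190 + 2 \cdot 2 \frac{1}{-14}\right) = \left(-287 + g\right) \left(-190 + 2 \cdot 2 \left(- \frac{1}{14}\right)\right) = \left(-287 + g\right) \left(-190 - \frac{2}{7}\right) = \left(-287 + g\right) \left(- \frac{1332}{7}\right) = 54612 - \frac{1332 g}{7}$)
$\left(4165 + p{\left(-360,G \right)}\right) + 17052 = \left(4165 + \left(54612 - - \frac{479520}{7}\right)\right) + 17052 = \left(4165 + \left(54612 + \frac{479520}{7}\right)\right) + 17052 = \left(4165 + \frac{861804}{7}\right) + 17052 = \frac{890959}{7} + 17052 = \frac{1010323}{7}$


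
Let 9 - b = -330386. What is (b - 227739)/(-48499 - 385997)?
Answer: -1604/6789 ≈ -0.23626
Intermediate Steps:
b = 330395 (b = 9 - 1*(-330386) = 9 + 330386 = 330395)
(b - 227739)/(-48499 - 385997) = (330395 - 227739)/(-48499 - 385997) = 102656/(-434496) = 102656*(-1/434496) = -1604/6789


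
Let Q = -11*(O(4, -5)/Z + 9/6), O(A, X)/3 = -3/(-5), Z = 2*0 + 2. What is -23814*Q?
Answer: 3143448/5 ≈ 6.2869e+5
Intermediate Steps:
Z = 2 (Z = 0 + 2 = 2)
O(A, X) = 9/5 (O(A, X) = 3*(-3/(-5)) = 3*(-3*(-1/5)) = 3*(3/5) = 9/5)
Q = -132/5 (Q = -11*((9/5)/2 + 9/6) = -11*((9/5)*(1/2) + 9*(1/6)) = -11*(9/10 + 3/2) = -11*12/5 = -132/5 ≈ -26.400)
-23814*Q = -23814*(-132/5) = 3143448/5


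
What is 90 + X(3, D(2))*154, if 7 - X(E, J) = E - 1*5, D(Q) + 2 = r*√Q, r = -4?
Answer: 1476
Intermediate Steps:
D(Q) = -2 - 4*√Q
X(E, J) = 12 - E (X(E, J) = 7 - (E - 1*5) = 7 - (E - 5) = 7 - (-5 + E) = 7 + (5 - E) = 12 - E)
90 + X(3, D(2))*154 = 90 + (12 - 1*3)*154 = 90 + (12 - 3)*154 = 90 + 9*154 = 90 + 1386 = 1476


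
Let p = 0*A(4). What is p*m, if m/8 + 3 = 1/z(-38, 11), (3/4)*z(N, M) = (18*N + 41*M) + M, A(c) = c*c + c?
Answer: 0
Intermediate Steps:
A(c) = c + c² (A(c) = c² + c = c + c²)
p = 0 (p = 0*(4*(1 + 4)) = 0*(4*5) = 0*20 = 0)
z(N, M) = 24*N + 56*M (z(N, M) = 4*((18*N + 41*M) + M)/3 = 4*(18*N + 42*M)/3 = 24*N + 56*M)
m = -889/37 (m = -24 + 8/(24*(-38) + 56*11) = -24 + 8/(-912 + 616) = -24 + 8/(-296) = -24 + 8*(-1/296) = -24 - 1/37 = -889/37 ≈ -24.027)
p*m = 0*(-889/37) = 0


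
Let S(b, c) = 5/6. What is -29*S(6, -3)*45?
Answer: -2175/2 ≈ -1087.5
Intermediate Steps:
S(b, c) = ⅚ (S(b, c) = 5*(⅙) = ⅚)
-29*S(6, -3)*45 = -29*⅚*45 = -145/6*45 = -2175/2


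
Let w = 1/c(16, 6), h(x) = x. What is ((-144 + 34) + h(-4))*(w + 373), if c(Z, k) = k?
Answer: -42541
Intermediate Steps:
w = ⅙ (w = 1/6 = ⅙ ≈ 0.16667)
((-144 + 34) + h(-4))*(w + 373) = ((-144 + 34) - 4)*(⅙ + 373) = (-110 - 4)*(2239/6) = -114*2239/6 = -42541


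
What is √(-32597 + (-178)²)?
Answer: I*√913 ≈ 30.216*I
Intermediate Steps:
√(-32597 + (-178)²) = √(-32597 + 31684) = √(-913) = I*√913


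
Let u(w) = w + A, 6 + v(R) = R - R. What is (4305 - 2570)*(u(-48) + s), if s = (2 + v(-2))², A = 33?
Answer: 1735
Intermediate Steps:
v(R) = -6 (v(R) = -6 + (R - R) = -6 + 0 = -6)
s = 16 (s = (2 - 6)² = (-4)² = 16)
u(w) = 33 + w (u(w) = w + 33 = 33 + w)
(4305 - 2570)*(u(-48) + s) = (4305 - 2570)*((33 - 48) + 16) = 1735*(-15 + 16) = 1735*1 = 1735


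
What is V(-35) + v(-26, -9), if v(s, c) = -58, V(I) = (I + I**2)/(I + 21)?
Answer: -143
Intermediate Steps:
V(I) = (I + I**2)/(21 + I)
V(-35) + v(-26, -9) = -35*(1 - 35)/(21 - 35) - 58 = -35*(-34)/(-14) - 58 = -35*(-1/14)*(-34) - 58 = -85 - 58 = -143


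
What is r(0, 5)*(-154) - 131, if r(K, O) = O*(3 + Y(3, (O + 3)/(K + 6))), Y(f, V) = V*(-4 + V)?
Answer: 2671/9 ≈ 296.78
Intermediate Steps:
r(K, O) = O*(3 + (-4 + (3 + O)/(6 + K))*(3 + O)/(6 + K)) (r(K, O) = O*(3 + ((O + 3)/(K + 6))*(-4 + (O + 3)/(K + 6))) = O*(3 + ((3 + O)/(6 + K))*(-4 + (3 + O)/(6 + K))) = O*(3 + (-4 + (3 + O)/(6 + K))*(3 + O)/(6 + K)))
r(0, 5)*(-154) - 131 = (5*(3*(6 + 0)**2 - (3 + 5)*(21 - 1*5 + 4*0))/(6 + 0)**2)*(-154) - 131 = (5*(3*6**2 - 1*8*(21 - 5 + 0))/6**2)*(-154) - 131 = (5*(1/36)*(3*36 - 1*8*16))*(-154) - 131 = (5*(1/36)*(108 - 128))*(-154) - 131 = (5*(1/36)*(-20))*(-154) - 131 = -25/9*(-154) - 131 = 3850/9 - 131 = 2671/9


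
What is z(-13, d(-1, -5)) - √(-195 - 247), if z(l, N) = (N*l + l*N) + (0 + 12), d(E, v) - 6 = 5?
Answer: -274 - I*√442 ≈ -274.0 - 21.024*I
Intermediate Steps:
d(E, v) = 11 (d(E, v) = 6 + 5 = 11)
z(l, N) = 12 + 2*N*l (z(l, N) = (N*l + N*l) + 12 = 2*N*l + 12 = 12 + 2*N*l)
z(-13, d(-1, -5)) - √(-195 - 247) = (12 + 2*11*(-13)) - √(-195 - 247) = (12 - 286) - √(-442) = -274 - I*√442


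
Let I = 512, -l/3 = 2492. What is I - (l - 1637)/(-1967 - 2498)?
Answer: 2276967/4465 ≈ 509.96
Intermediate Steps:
l = -7476 (l = -3*2492 = -7476)
I - (l - 1637)/(-1967 - 2498) = 512 - (-7476 - 1637)/(-1967 - 2498) = 512 - (-9113)/(-4465) = 512 - (-9113)*(-1)/4465 = 512 - 1*9113/4465 = 512 - 9113/4465 = 2276967/4465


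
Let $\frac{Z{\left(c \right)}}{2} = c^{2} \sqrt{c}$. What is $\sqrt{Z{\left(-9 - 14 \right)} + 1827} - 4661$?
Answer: $-4661 + \sqrt{1827 + 1058 i \sqrt{23}} \approx -4600.9 + 42.225 i$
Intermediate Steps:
$Z{\left(c \right)} = 2 c^{\frac{5}{2}}$ ($Z{\left(c \right)} = 2 c^{2} \sqrt{c} = 2 c^{\frac{5}{2}}$)
$\sqrt{Z{\left(-9 - 14 \right)} + 1827} - 4661 = \sqrt{2 \left(-9 - 14\right)^{\frac{5}{2}} + 1827} - 4661 = \sqrt{2 \left(-23\right)^{\frac{5}{2}} + 1827} - 4661 = \sqrt{2 \cdot 529 i \sqrt{23} + 1827} - 4661 = \sqrt{1058 i \sqrt{23} + 1827} - 4661 = \sqrt{1827 + 1058 i \sqrt{23}} - 4661 = -4661 + \sqrt{1827 + 1058 i \sqrt{23}}$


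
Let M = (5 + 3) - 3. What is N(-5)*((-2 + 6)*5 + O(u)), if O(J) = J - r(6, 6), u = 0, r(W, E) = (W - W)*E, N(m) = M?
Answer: 100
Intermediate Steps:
M = 5 (M = 8 - 3 = 5)
N(m) = 5
r(W, E) = 0 (r(W, E) = 0*E = 0)
O(J) = J (O(J) = J - 1*0 = J + 0 = J)
N(-5)*((-2 + 6)*5 + O(u)) = 5*((-2 + 6)*5 + 0) = 5*(4*5 + 0) = 5*(20 + 0) = 5*20 = 100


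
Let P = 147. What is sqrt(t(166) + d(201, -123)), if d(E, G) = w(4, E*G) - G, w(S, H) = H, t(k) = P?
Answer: 3*I*sqrt(2717) ≈ 156.37*I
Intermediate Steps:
t(k) = 147
d(E, G) = -G + E*G (d(E, G) = E*G - G = -G + E*G)
sqrt(t(166) + d(201, -123)) = sqrt(147 - 123*(-1 + 201)) = sqrt(147 - 123*200) = sqrt(147 - 24600) = sqrt(-24453) = 3*I*sqrt(2717)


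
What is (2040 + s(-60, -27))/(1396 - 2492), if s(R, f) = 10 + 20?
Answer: -1035/548 ≈ -1.8887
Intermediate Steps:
s(R, f) = 30
(2040 + s(-60, -27))/(1396 - 2492) = (2040 + 30)/(1396 - 2492) = 2070/(-1096) = 2070*(-1/1096) = -1035/548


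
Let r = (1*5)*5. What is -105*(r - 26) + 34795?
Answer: 34900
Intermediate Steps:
r = 25 (r = 5*5 = 25)
-105*(r - 26) + 34795 = -105*(25 - 26) + 34795 = -105*(-1) + 34795 = 105 + 34795 = 34900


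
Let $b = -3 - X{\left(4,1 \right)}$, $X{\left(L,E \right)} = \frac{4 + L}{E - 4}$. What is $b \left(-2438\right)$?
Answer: $\frac{2438}{3} \approx 812.67$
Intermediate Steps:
$X{\left(L,E \right)} = \frac{4 + L}{-4 + E}$
$b = - \frac{1}{3}$ ($b = -3 - \frac{4 + 4}{-4 + 1} = -3 - \frac{1}{-3} \cdot 8 = -3 - \left(- \frac{1}{3}\right) 8 = -3 - - \frac{8}{3} = -3 + \frac{8}{3} = - \frac{1}{3} \approx -0.33333$)
$b \left(-2438\right) = \left(- \frac{1}{3}\right) \left(-2438\right) = \frac{2438}{3}$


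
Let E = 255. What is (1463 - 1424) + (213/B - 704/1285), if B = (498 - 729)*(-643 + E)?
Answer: 1476294271/38390660 ≈ 38.455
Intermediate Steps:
B = 89628 (B = (498 - 729)*(-643 + 255) = -231*(-388) = 89628)
(1463 - 1424) + (213/B - 704/1285) = (1463 - 1424) + (213/89628 - 704/1285) = 39 + (213*(1/89628) - 704*1/1285) = 39 + (71/29876 - 704/1285) = 39 - 20941469/38390660 = 1476294271/38390660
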